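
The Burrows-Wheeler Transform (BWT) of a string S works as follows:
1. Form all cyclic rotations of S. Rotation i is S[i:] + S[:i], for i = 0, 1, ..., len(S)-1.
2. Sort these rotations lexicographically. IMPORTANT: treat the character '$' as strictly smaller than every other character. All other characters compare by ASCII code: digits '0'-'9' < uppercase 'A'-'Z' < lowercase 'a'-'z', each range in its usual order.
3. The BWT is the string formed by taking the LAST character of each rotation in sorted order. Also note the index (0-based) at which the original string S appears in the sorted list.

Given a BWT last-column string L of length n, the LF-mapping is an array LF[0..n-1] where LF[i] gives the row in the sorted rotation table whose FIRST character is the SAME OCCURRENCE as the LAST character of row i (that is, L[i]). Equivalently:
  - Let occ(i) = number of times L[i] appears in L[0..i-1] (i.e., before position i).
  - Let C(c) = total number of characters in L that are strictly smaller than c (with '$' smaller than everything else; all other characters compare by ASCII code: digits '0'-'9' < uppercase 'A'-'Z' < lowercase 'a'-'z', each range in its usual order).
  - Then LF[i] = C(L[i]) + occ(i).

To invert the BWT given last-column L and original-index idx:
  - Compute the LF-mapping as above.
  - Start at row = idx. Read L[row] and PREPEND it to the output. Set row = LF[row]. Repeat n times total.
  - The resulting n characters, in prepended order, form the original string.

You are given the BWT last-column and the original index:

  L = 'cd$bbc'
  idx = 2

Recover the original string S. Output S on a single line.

LF mapping: 3 5 0 1 2 4
Walk LF starting at row 2, prepending L[row]:
  step 1: row=2, L[2]='$', prepend. Next row=LF[2]=0
  step 2: row=0, L[0]='c', prepend. Next row=LF[0]=3
  step 3: row=3, L[3]='b', prepend. Next row=LF[3]=1
  step 4: row=1, L[1]='d', prepend. Next row=LF[1]=5
  step 5: row=5, L[5]='c', prepend. Next row=LF[5]=4
  step 6: row=4, L[4]='b', prepend. Next row=LF[4]=2
Reversed output: bcdbc$

Answer: bcdbc$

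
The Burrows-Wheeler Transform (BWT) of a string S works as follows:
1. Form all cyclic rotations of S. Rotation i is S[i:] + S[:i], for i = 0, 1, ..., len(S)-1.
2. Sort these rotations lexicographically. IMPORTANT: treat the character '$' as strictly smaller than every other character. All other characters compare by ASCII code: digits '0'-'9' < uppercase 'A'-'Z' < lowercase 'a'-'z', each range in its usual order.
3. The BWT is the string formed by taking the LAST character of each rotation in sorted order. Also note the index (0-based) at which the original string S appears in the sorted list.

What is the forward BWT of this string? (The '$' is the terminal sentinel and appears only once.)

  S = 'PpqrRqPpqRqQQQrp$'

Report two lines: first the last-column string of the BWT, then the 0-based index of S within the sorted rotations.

Answer: pq$qQQrqrPPRRppqQ
2

Derivation:
All 17 rotations (rotation i = S[i:]+S[:i]):
  rot[0] = PpqrRqPpqRqQQQrp$
  rot[1] = pqrRqPpqRqQQQrp$P
  rot[2] = qrRqPpqRqQQQrp$Pp
  rot[3] = rRqPpqRqQQQrp$Ppq
  rot[4] = RqPpqRqQQQrp$Ppqr
  rot[5] = qPpqRqQQQrp$PpqrR
  rot[6] = PpqRqQQQrp$PpqrRq
  rot[7] = pqRqQQQrp$PpqrRqP
  rot[8] = qRqQQQrp$PpqrRqPp
  rot[9] = RqQQQrp$PpqrRqPpq
  rot[10] = qQQQrp$PpqrRqPpqR
  rot[11] = QQQrp$PpqrRqPpqRq
  rot[12] = QQrp$PpqrRqPpqRqQ
  rot[13] = Qrp$PpqrRqPpqRqQQ
  rot[14] = rp$PpqrRqPpqRqQQQ
  rot[15] = p$PpqrRqPpqRqQQQr
  rot[16] = $PpqrRqPpqRqQQQrp
Sorted (with $ < everything):
  sorted[0] = $PpqrRqPpqRqQQQrp  (last char: 'p')
  sorted[1] = PpqRqQQQrp$PpqrRq  (last char: 'q')
  sorted[2] = PpqrRqPpqRqQQQrp$  (last char: '$')
  sorted[3] = QQQrp$PpqrRqPpqRq  (last char: 'q')
  sorted[4] = QQrp$PpqrRqPpqRqQ  (last char: 'Q')
  sorted[5] = Qrp$PpqrRqPpqRqQQ  (last char: 'Q')
  sorted[6] = RqPpqRqQQQrp$Ppqr  (last char: 'r')
  sorted[7] = RqQQQrp$PpqrRqPpq  (last char: 'q')
  sorted[8] = p$PpqrRqPpqRqQQQr  (last char: 'r')
  sorted[9] = pqRqQQQrp$PpqrRqP  (last char: 'P')
  sorted[10] = pqrRqPpqRqQQQrp$P  (last char: 'P')
  sorted[11] = qPpqRqQQQrp$PpqrR  (last char: 'R')
  sorted[12] = qQQQrp$PpqrRqPpqR  (last char: 'R')
  sorted[13] = qRqQQQrp$PpqrRqPp  (last char: 'p')
  sorted[14] = qrRqPpqRqQQQrp$Pp  (last char: 'p')
  sorted[15] = rRqPpqRqQQQrp$Ppq  (last char: 'q')
  sorted[16] = rp$PpqrRqPpqRqQQQ  (last char: 'Q')
Last column: pq$qQQrqrPPRRppqQ
Original string S is at sorted index 2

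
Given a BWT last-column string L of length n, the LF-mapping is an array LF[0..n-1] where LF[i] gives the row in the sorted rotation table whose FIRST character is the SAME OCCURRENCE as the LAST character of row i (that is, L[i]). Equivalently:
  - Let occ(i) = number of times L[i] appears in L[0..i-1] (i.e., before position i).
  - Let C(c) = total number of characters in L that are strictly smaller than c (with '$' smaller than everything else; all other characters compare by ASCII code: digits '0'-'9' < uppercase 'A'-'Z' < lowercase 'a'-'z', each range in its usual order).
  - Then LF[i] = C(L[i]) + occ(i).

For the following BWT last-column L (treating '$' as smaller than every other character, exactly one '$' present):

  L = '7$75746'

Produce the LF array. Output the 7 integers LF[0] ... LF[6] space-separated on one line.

Char counts: '$':1, '4':1, '5':1, '6':1, '7':3
C (first-col start): C('$')=0, C('4')=1, C('5')=2, C('6')=3, C('7')=4
L[0]='7': occ=0, LF[0]=C('7')+0=4+0=4
L[1]='$': occ=0, LF[1]=C('$')+0=0+0=0
L[2]='7': occ=1, LF[2]=C('7')+1=4+1=5
L[3]='5': occ=0, LF[3]=C('5')+0=2+0=2
L[4]='7': occ=2, LF[4]=C('7')+2=4+2=6
L[5]='4': occ=0, LF[5]=C('4')+0=1+0=1
L[6]='6': occ=0, LF[6]=C('6')+0=3+0=3

Answer: 4 0 5 2 6 1 3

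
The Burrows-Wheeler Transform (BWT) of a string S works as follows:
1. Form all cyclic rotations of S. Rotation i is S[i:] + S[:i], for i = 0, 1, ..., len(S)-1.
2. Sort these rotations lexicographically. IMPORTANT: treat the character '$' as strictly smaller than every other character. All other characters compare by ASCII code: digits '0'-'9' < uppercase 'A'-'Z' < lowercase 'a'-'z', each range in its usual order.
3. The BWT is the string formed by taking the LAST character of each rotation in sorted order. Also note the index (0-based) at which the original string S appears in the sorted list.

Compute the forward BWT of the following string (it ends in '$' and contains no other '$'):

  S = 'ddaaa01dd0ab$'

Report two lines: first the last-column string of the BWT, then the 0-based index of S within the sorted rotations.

Answer: bad0aad0add1$
12

Derivation:
All 13 rotations (rotation i = S[i:]+S[:i]):
  rot[0] = ddaaa01dd0ab$
  rot[1] = daaa01dd0ab$d
  rot[2] = aaa01dd0ab$dd
  rot[3] = aa01dd0ab$dda
  rot[4] = a01dd0ab$ddaa
  rot[5] = 01dd0ab$ddaaa
  rot[6] = 1dd0ab$ddaaa0
  rot[7] = dd0ab$ddaaa01
  rot[8] = d0ab$ddaaa01d
  rot[9] = 0ab$ddaaa01dd
  rot[10] = ab$ddaaa01dd0
  rot[11] = b$ddaaa01dd0a
  rot[12] = $ddaaa01dd0ab
Sorted (with $ < everything):
  sorted[0] = $ddaaa01dd0ab  (last char: 'b')
  sorted[1] = 01dd0ab$ddaaa  (last char: 'a')
  sorted[2] = 0ab$ddaaa01dd  (last char: 'd')
  sorted[3] = 1dd0ab$ddaaa0  (last char: '0')
  sorted[4] = a01dd0ab$ddaa  (last char: 'a')
  sorted[5] = aa01dd0ab$dda  (last char: 'a')
  sorted[6] = aaa01dd0ab$dd  (last char: 'd')
  sorted[7] = ab$ddaaa01dd0  (last char: '0')
  sorted[8] = b$ddaaa01dd0a  (last char: 'a')
  sorted[9] = d0ab$ddaaa01d  (last char: 'd')
  sorted[10] = daaa01dd0ab$d  (last char: 'd')
  sorted[11] = dd0ab$ddaaa01  (last char: '1')
  sorted[12] = ddaaa01dd0ab$  (last char: '$')
Last column: bad0aad0add1$
Original string S is at sorted index 12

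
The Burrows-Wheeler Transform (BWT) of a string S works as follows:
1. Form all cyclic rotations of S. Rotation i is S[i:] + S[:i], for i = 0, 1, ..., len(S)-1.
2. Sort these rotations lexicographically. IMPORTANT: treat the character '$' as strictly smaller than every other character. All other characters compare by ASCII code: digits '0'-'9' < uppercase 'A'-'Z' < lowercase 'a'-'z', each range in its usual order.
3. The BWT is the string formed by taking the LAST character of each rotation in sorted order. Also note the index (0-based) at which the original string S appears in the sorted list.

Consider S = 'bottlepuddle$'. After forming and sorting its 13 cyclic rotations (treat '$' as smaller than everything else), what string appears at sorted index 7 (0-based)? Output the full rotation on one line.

All 13 rotations (rotation i = S[i:]+S[:i]):
  rot[0] = bottlepuddle$
  rot[1] = ottlepuddle$b
  rot[2] = ttlepuddle$bo
  rot[3] = tlepuddle$bot
  rot[4] = lepuddle$bott
  rot[5] = epuddle$bottl
  rot[6] = puddle$bottle
  rot[7] = uddle$bottlep
  rot[8] = ddle$bottlepu
  rot[9] = dle$bottlepud
  rot[10] = le$bottlepudd
  rot[11] = e$bottlepuddl
  rot[12] = $bottlepuddle
Sorted (with $ < everything):
  sorted[0] = $bottlepuddle
  sorted[1] = bottlepuddle$
  sorted[2] = ddle$bottlepu
  sorted[3] = dle$bottlepud
  sorted[4] = e$bottlepuddl
  sorted[5] = epuddle$bottl
  sorted[6] = le$bottlepudd
  sorted[7] = lepuddle$bott
  sorted[8] = ottlepuddle$b
  sorted[9] = puddle$bottle
  sorted[10] = tlepuddle$bot
  sorted[11] = ttlepuddle$bo
  sorted[12] = uddle$bottlep
sorted[7] = lepuddle$bott

Answer: lepuddle$bott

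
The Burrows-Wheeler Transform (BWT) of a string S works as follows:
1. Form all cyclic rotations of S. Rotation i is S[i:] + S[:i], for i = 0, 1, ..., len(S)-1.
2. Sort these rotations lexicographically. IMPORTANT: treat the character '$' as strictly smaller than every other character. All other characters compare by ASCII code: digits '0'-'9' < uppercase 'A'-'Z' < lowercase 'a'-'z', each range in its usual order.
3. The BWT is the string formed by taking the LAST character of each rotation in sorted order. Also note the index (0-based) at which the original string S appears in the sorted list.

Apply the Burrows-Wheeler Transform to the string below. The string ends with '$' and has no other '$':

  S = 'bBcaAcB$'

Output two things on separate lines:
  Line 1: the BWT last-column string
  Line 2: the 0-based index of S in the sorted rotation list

Answer: Bacbc$AB
5

Derivation:
All 8 rotations (rotation i = S[i:]+S[:i]):
  rot[0] = bBcaAcB$
  rot[1] = BcaAcB$b
  rot[2] = caAcB$bB
  rot[3] = aAcB$bBc
  rot[4] = AcB$bBca
  rot[5] = cB$bBcaA
  rot[6] = B$bBcaAc
  rot[7] = $bBcaAcB
Sorted (with $ < everything):
  sorted[0] = $bBcaAcB  (last char: 'B')
  sorted[1] = AcB$bBca  (last char: 'a')
  sorted[2] = B$bBcaAc  (last char: 'c')
  sorted[3] = BcaAcB$b  (last char: 'b')
  sorted[4] = aAcB$bBc  (last char: 'c')
  sorted[5] = bBcaAcB$  (last char: '$')
  sorted[6] = cB$bBcaA  (last char: 'A')
  sorted[7] = caAcB$bB  (last char: 'B')
Last column: Bacbc$AB
Original string S is at sorted index 5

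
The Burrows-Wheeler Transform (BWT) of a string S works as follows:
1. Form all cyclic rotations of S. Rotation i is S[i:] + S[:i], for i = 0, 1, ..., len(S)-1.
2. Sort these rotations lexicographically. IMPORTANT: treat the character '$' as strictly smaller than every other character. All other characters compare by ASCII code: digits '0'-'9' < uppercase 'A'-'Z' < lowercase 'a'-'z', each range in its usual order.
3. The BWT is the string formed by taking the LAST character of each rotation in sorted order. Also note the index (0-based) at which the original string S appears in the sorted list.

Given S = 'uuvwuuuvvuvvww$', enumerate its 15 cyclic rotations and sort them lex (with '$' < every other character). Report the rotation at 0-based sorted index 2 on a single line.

All 15 rotations (rotation i = S[i:]+S[:i]):
  rot[0] = uuvwuuuvvuvvww$
  rot[1] = uvwuuuvvuvvww$u
  rot[2] = vwuuuvvuvvww$uu
  rot[3] = wuuuvvuvvww$uuv
  rot[4] = uuuvvuvvww$uuvw
  rot[5] = uuvvuvvww$uuvwu
  rot[6] = uvvuvvww$uuvwuu
  rot[7] = vvuvvww$uuvwuuu
  rot[8] = vuvvww$uuvwuuuv
  rot[9] = uvvww$uuvwuuuvv
  rot[10] = vvww$uuvwuuuvvu
  rot[11] = vww$uuvwuuuvvuv
  rot[12] = ww$uuvwuuuvvuvv
  rot[13] = w$uuvwuuuvvuvvw
  rot[14] = $uuvwuuuvvuvvww
Sorted (with $ < everything):
  sorted[0] = $uuvwuuuvvuvvww
  sorted[1] = uuuvvuvvww$uuvw
  sorted[2] = uuvvuvvww$uuvwu
  sorted[3] = uuvwuuuvvuvvww$
  sorted[4] = uvvuvvww$uuvwuu
  sorted[5] = uvvww$uuvwuuuvv
  sorted[6] = uvwuuuvvuvvww$u
  sorted[7] = vuvvww$uuvwuuuv
  sorted[8] = vvuvvww$uuvwuuu
  sorted[9] = vvww$uuvwuuuvvu
  sorted[10] = vwuuuvvuvvww$uu
  sorted[11] = vww$uuvwuuuvvuv
  sorted[12] = w$uuvwuuuvvuvvw
  sorted[13] = wuuuvvuvvww$uuv
  sorted[14] = ww$uuvwuuuvvuvv
sorted[2] = uuvvuvvww$uuvwu

Answer: uuvvuvvww$uuvwu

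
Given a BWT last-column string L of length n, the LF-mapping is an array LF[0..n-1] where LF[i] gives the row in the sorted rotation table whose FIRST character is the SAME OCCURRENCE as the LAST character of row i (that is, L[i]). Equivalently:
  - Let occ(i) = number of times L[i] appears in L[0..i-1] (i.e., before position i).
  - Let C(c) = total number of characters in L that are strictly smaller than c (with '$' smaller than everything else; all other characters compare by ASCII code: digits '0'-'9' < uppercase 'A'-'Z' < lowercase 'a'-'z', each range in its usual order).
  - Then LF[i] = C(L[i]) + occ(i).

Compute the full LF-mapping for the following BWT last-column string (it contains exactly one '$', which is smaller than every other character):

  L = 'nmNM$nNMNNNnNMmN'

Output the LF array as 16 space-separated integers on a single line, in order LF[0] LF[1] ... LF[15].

Answer: 13 11 4 1 0 14 5 2 6 7 8 15 9 3 12 10

Derivation:
Char counts: '$':1, 'M':3, 'N':7, 'm':2, 'n':3
C (first-col start): C('$')=0, C('M')=1, C('N')=4, C('m')=11, C('n')=13
L[0]='n': occ=0, LF[0]=C('n')+0=13+0=13
L[1]='m': occ=0, LF[1]=C('m')+0=11+0=11
L[2]='N': occ=0, LF[2]=C('N')+0=4+0=4
L[3]='M': occ=0, LF[3]=C('M')+0=1+0=1
L[4]='$': occ=0, LF[4]=C('$')+0=0+0=0
L[5]='n': occ=1, LF[5]=C('n')+1=13+1=14
L[6]='N': occ=1, LF[6]=C('N')+1=4+1=5
L[7]='M': occ=1, LF[7]=C('M')+1=1+1=2
L[8]='N': occ=2, LF[8]=C('N')+2=4+2=6
L[9]='N': occ=3, LF[9]=C('N')+3=4+3=7
L[10]='N': occ=4, LF[10]=C('N')+4=4+4=8
L[11]='n': occ=2, LF[11]=C('n')+2=13+2=15
L[12]='N': occ=5, LF[12]=C('N')+5=4+5=9
L[13]='M': occ=2, LF[13]=C('M')+2=1+2=3
L[14]='m': occ=1, LF[14]=C('m')+1=11+1=12
L[15]='N': occ=6, LF[15]=C('N')+6=4+6=10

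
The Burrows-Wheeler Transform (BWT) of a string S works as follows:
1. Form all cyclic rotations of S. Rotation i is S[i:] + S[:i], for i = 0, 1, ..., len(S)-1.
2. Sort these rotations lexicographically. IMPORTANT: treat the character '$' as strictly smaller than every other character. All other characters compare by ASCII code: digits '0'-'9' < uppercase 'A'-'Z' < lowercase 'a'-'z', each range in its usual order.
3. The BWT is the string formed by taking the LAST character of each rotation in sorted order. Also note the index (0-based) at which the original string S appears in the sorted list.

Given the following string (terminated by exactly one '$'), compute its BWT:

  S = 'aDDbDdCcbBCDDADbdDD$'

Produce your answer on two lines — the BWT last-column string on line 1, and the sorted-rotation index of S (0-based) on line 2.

All 20 rotations (rotation i = S[i:]+S[:i]):
  rot[0] = aDDbDdCcbBCDDADbdDD$
  rot[1] = DDbDdCcbBCDDADbdDD$a
  rot[2] = DbDdCcbBCDDADbdDD$aD
  rot[3] = bDdCcbBCDDADbdDD$aDD
  rot[4] = DdCcbBCDDADbdDD$aDDb
  rot[5] = dCcbBCDDADbdDD$aDDbD
  rot[6] = CcbBCDDADbdDD$aDDbDd
  rot[7] = cbBCDDADbdDD$aDDbDdC
  rot[8] = bBCDDADbdDD$aDDbDdCc
  rot[9] = BCDDADbdDD$aDDbDdCcb
  rot[10] = CDDADbdDD$aDDbDdCcbB
  rot[11] = DDADbdDD$aDDbDdCcbBC
  rot[12] = DADbdDD$aDDbDdCcbBCD
  rot[13] = ADbdDD$aDDbDdCcbBCDD
  rot[14] = DbdDD$aDDbDdCcbBCDDA
  rot[15] = bdDD$aDDbDdCcbBCDDAD
  rot[16] = dDD$aDDbDdCcbBCDDADb
  rot[17] = DD$aDDbDdCcbBCDDADbd
  rot[18] = D$aDDbDdCcbBCDDADbdD
  rot[19] = $aDDbDdCcbBCDDADbdDD
Sorted (with $ < everything):
  sorted[0] = $aDDbDdCcbBCDDADbdDD  (last char: 'D')
  sorted[1] = ADbdDD$aDDbDdCcbBCDD  (last char: 'D')
  sorted[2] = BCDDADbdDD$aDDbDdCcb  (last char: 'b')
  sorted[3] = CDDADbdDD$aDDbDdCcbB  (last char: 'B')
  sorted[4] = CcbBCDDADbdDD$aDDbDd  (last char: 'd')
  sorted[5] = D$aDDbDdCcbBCDDADbdD  (last char: 'D')
  sorted[6] = DADbdDD$aDDbDdCcbBCD  (last char: 'D')
  sorted[7] = DD$aDDbDdCcbBCDDADbd  (last char: 'd')
  sorted[8] = DDADbdDD$aDDbDdCcbBC  (last char: 'C')
  sorted[9] = DDbDdCcbBCDDADbdDD$a  (last char: 'a')
  sorted[10] = DbDdCcbBCDDADbdDD$aD  (last char: 'D')
  sorted[11] = DbdDD$aDDbDdCcbBCDDA  (last char: 'A')
  sorted[12] = DdCcbBCDDADbdDD$aDDb  (last char: 'b')
  sorted[13] = aDDbDdCcbBCDDADbdDD$  (last char: '$')
  sorted[14] = bBCDDADbdDD$aDDbDdCc  (last char: 'c')
  sorted[15] = bDdCcbBCDDADbdDD$aDD  (last char: 'D')
  sorted[16] = bdDD$aDDbDdCcbBCDDAD  (last char: 'D')
  sorted[17] = cbBCDDADbdDD$aDDbDdC  (last char: 'C')
  sorted[18] = dCcbBCDDADbdDD$aDDbD  (last char: 'D')
  sorted[19] = dDD$aDDbDdCcbBCDDADb  (last char: 'b')
Last column: DDbBdDDdCaDAb$cDDCDb
Original string S is at sorted index 13

Answer: DDbBdDDdCaDAb$cDDCDb
13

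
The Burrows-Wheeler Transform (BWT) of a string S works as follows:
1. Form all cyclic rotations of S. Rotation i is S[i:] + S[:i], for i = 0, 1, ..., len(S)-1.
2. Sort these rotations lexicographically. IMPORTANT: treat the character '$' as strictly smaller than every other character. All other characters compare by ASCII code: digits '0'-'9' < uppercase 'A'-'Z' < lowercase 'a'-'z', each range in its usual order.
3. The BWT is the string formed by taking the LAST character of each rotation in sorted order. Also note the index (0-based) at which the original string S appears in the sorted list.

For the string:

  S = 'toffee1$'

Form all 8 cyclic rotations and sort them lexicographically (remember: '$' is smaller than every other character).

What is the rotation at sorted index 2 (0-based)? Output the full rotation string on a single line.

Answer: e1$toffe

Derivation:
All 8 rotations (rotation i = S[i:]+S[:i]):
  rot[0] = toffee1$
  rot[1] = offee1$t
  rot[2] = ffee1$to
  rot[3] = fee1$tof
  rot[4] = ee1$toff
  rot[5] = e1$toffe
  rot[6] = 1$toffee
  rot[7] = $toffee1
Sorted (with $ < everything):
  sorted[0] = $toffee1
  sorted[1] = 1$toffee
  sorted[2] = e1$toffe
  sorted[3] = ee1$toff
  sorted[4] = fee1$tof
  sorted[5] = ffee1$to
  sorted[6] = offee1$t
  sorted[7] = toffee1$
sorted[2] = e1$toffe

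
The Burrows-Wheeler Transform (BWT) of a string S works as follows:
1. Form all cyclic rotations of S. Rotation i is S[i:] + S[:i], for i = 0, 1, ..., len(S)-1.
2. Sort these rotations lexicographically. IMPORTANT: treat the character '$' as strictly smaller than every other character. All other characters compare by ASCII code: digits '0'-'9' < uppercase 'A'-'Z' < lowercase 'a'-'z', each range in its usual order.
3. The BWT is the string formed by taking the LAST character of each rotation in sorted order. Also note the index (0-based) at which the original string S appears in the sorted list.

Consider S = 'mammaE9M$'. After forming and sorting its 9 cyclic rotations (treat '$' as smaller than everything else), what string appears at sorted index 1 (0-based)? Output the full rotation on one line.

All 9 rotations (rotation i = S[i:]+S[:i]):
  rot[0] = mammaE9M$
  rot[1] = ammaE9M$m
  rot[2] = mmaE9M$ma
  rot[3] = maE9M$mam
  rot[4] = aE9M$mamm
  rot[5] = E9M$mamma
  rot[6] = 9M$mammaE
  rot[7] = M$mammaE9
  rot[8] = $mammaE9M
Sorted (with $ < everything):
  sorted[0] = $mammaE9M
  sorted[1] = 9M$mammaE
  sorted[2] = E9M$mamma
  sorted[3] = M$mammaE9
  sorted[4] = aE9M$mamm
  sorted[5] = ammaE9M$m
  sorted[6] = maE9M$mam
  sorted[7] = mammaE9M$
  sorted[8] = mmaE9M$ma
sorted[1] = 9M$mammaE

Answer: 9M$mammaE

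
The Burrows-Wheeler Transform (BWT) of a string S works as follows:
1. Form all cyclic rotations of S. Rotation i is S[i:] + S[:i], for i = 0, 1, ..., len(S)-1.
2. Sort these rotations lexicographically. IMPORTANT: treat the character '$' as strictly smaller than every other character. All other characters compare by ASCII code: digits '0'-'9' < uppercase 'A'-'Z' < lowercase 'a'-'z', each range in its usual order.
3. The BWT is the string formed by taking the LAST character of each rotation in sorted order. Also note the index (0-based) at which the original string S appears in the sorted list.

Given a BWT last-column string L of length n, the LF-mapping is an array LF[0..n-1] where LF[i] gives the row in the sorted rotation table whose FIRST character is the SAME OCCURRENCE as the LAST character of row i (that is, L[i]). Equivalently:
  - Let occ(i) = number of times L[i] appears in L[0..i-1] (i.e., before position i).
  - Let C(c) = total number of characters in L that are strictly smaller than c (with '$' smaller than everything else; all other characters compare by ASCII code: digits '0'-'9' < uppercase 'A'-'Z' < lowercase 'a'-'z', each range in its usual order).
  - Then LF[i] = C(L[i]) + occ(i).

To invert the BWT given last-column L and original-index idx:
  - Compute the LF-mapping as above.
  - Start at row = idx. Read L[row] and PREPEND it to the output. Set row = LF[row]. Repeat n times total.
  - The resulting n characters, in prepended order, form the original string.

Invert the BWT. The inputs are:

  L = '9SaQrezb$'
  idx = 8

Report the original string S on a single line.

Answer: zebraQS9$

Derivation:
LF mapping: 1 3 4 2 7 6 8 5 0
Walk LF starting at row 8, prepending L[row]:
  step 1: row=8, L[8]='$', prepend. Next row=LF[8]=0
  step 2: row=0, L[0]='9', prepend. Next row=LF[0]=1
  step 3: row=1, L[1]='S', prepend. Next row=LF[1]=3
  step 4: row=3, L[3]='Q', prepend. Next row=LF[3]=2
  step 5: row=2, L[2]='a', prepend. Next row=LF[2]=4
  step 6: row=4, L[4]='r', prepend. Next row=LF[4]=7
  step 7: row=7, L[7]='b', prepend. Next row=LF[7]=5
  step 8: row=5, L[5]='e', prepend. Next row=LF[5]=6
  step 9: row=6, L[6]='z', prepend. Next row=LF[6]=8
Reversed output: zebraQS9$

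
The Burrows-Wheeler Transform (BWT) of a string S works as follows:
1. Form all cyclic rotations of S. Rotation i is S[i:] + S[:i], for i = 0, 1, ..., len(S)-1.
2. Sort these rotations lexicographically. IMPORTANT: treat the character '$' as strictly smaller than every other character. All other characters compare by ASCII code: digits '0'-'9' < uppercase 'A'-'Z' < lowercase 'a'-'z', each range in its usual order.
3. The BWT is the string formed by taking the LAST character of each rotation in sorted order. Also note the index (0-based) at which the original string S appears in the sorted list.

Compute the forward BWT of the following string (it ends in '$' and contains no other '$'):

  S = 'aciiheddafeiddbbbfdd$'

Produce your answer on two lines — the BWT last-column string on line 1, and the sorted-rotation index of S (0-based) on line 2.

All 21 rotations (rotation i = S[i:]+S[:i]):
  rot[0] = aciiheddafeiddbbbfdd$
  rot[1] = ciiheddafeiddbbbfdd$a
  rot[2] = iiheddafeiddbbbfdd$ac
  rot[3] = iheddafeiddbbbfdd$aci
  rot[4] = heddafeiddbbbfdd$acii
  rot[5] = eddafeiddbbbfdd$aciih
  rot[6] = ddafeiddbbbfdd$aciihe
  rot[7] = dafeiddbbbfdd$aciihed
  rot[8] = afeiddbbbfdd$aciihedd
  rot[9] = feiddbbbfdd$aciihedda
  rot[10] = eiddbbbfdd$aciiheddaf
  rot[11] = iddbbbfdd$aciiheddafe
  rot[12] = ddbbbfdd$aciiheddafei
  rot[13] = dbbbfdd$aciiheddafeid
  rot[14] = bbbfdd$aciiheddafeidd
  rot[15] = bbfdd$aciiheddafeiddb
  rot[16] = bfdd$aciiheddafeiddbb
  rot[17] = fdd$aciiheddafeiddbbb
  rot[18] = dd$aciiheddafeiddbbbf
  rot[19] = d$aciiheddafeiddbbbfd
  rot[20] = $aciiheddafeiddbbbfdd
Sorted (with $ < everything):
  sorted[0] = $aciiheddafeiddbbbfdd  (last char: 'd')
  sorted[1] = aciiheddafeiddbbbfdd$  (last char: '$')
  sorted[2] = afeiddbbbfdd$aciihedd  (last char: 'd')
  sorted[3] = bbbfdd$aciiheddafeidd  (last char: 'd')
  sorted[4] = bbfdd$aciiheddafeiddb  (last char: 'b')
  sorted[5] = bfdd$aciiheddafeiddbb  (last char: 'b')
  sorted[6] = ciiheddafeiddbbbfdd$a  (last char: 'a')
  sorted[7] = d$aciiheddafeiddbbbfd  (last char: 'd')
  sorted[8] = dafeiddbbbfdd$aciihed  (last char: 'd')
  sorted[9] = dbbbfdd$aciiheddafeid  (last char: 'd')
  sorted[10] = dd$aciiheddafeiddbbbf  (last char: 'f')
  sorted[11] = ddafeiddbbbfdd$aciihe  (last char: 'e')
  sorted[12] = ddbbbfdd$aciiheddafei  (last char: 'i')
  sorted[13] = eddafeiddbbbfdd$aciih  (last char: 'h')
  sorted[14] = eiddbbbfdd$aciiheddaf  (last char: 'f')
  sorted[15] = fdd$aciiheddafeiddbbb  (last char: 'b')
  sorted[16] = feiddbbbfdd$aciihedda  (last char: 'a')
  sorted[17] = heddafeiddbbbfdd$acii  (last char: 'i')
  sorted[18] = iddbbbfdd$aciiheddafe  (last char: 'e')
  sorted[19] = iheddafeiddbbbfdd$aci  (last char: 'i')
  sorted[20] = iiheddafeiddbbbfdd$ac  (last char: 'c')
Last column: d$ddbbadddfeihfbaieic
Original string S is at sorted index 1

Answer: d$ddbbadddfeihfbaieic
1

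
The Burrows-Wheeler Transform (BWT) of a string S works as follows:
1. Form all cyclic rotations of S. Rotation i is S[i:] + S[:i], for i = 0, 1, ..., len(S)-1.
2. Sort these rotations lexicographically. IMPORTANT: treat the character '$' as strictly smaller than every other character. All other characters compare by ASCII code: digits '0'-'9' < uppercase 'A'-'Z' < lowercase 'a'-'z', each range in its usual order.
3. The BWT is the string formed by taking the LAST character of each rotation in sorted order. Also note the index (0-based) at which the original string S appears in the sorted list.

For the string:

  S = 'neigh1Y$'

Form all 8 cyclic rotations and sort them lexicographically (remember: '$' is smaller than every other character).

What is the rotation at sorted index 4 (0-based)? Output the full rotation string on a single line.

All 8 rotations (rotation i = S[i:]+S[:i]):
  rot[0] = neigh1Y$
  rot[1] = eigh1Y$n
  rot[2] = igh1Y$ne
  rot[3] = gh1Y$nei
  rot[4] = h1Y$neig
  rot[5] = 1Y$neigh
  rot[6] = Y$neigh1
  rot[7] = $neigh1Y
Sorted (with $ < everything):
  sorted[0] = $neigh1Y
  sorted[1] = 1Y$neigh
  sorted[2] = Y$neigh1
  sorted[3] = eigh1Y$n
  sorted[4] = gh1Y$nei
  sorted[5] = h1Y$neig
  sorted[6] = igh1Y$ne
  sorted[7] = neigh1Y$
sorted[4] = gh1Y$nei

Answer: gh1Y$nei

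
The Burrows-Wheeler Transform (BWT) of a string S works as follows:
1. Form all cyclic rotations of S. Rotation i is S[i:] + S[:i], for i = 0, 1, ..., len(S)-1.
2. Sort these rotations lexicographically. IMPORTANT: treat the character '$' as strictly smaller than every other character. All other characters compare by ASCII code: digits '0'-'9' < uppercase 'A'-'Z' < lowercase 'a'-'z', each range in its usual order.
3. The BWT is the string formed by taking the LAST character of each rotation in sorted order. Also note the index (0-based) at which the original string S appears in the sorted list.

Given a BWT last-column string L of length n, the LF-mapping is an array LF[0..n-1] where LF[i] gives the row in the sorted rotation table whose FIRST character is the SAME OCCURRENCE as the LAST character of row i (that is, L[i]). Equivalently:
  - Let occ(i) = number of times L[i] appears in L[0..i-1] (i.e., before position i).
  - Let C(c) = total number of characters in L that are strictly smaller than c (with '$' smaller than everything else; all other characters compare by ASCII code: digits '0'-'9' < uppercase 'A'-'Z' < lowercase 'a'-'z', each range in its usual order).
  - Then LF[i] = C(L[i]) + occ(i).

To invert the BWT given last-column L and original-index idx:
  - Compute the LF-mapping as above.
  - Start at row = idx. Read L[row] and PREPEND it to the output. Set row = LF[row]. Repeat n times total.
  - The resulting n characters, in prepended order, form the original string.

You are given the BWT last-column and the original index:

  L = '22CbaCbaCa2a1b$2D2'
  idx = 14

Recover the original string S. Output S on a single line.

LF mapping: 2 3 7 15 11 8 16 12 9 13 4 14 1 17 0 5 10 6
Walk LF starting at row 14, prepending L[row]:
  step 1: row=14, L[14]='$', prepend. Next row=LF[14]=0
  step 2: row=0, L[0]='2', prepend. Next row=LF[0]=2
  step 3: row=2, L[2]='C', prepend. Next row=LF[2]=7
  step 4: row=7, L[7]='a', prepend. Next row=LF[7]=12
  step 5: row=12, L[12]='1', prepend. Next row=LF[12]=1
  step 6: row=1, L[1]='2', prepend. Next row=LF[1]=3
  step 7: row=3, L[3]='b', prepend. Next row=LF[3]=15
  step 8: row=15, L[15]='2', prepend. Next row=LF[15]=5
  step 9: row=5, L[5]='C', prepend. Next row=LF[5]=8
  step 10: row=8, L[8]='C', prepend. Next row=LF[8]=9
  step 11: row=9, L[9]='a', prepend. Next row=LF[9]=13
  step 12: row=13, L[13]='b', prepend. Next row=LF[13]=17
  step 13: row=17, L[17]='2', prepend. Next row=LF[17]=6
  step 14: row=6, L[6]='b', prepend. Next row=LF[6]=16
  step 15: row=16, L[16]='D', prepend. Next row=LF[16]=10
  step 16: row=10, L[10]='2', prepend. Next row=LF[10]=4
  step 17: row=4, L[4]='a', prepend. Next row=LF[4]=11
  step 18: row=11, L[11]='a', prepend. Next row=LF[11]=14
Reversed output: aa2Db2baCC2b21aC2$

Answer: aa2Db2baCC2b21aC2$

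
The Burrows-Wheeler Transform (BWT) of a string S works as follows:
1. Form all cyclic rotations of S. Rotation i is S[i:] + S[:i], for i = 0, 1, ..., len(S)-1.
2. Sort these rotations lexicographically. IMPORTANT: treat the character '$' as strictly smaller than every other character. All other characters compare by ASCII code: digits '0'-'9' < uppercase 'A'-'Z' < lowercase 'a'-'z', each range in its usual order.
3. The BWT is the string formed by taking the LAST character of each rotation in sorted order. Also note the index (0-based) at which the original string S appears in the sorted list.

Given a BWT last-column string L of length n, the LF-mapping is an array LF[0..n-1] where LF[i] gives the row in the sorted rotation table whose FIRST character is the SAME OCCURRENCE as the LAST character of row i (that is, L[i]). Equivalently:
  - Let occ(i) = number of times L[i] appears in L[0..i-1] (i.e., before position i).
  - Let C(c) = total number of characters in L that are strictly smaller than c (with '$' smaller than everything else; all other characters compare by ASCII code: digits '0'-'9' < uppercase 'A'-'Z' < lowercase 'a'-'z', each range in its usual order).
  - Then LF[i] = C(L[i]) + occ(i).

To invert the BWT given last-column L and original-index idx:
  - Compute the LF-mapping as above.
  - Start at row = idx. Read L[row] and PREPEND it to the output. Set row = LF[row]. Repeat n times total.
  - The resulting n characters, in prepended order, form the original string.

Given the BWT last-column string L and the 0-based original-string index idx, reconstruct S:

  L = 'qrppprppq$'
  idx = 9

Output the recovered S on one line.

Answer: rpqrppppq$

Derivation:
LF mapping: 6 8 1 2 3 9 4 5 7 0
Walk LF starting at row 9, prepending L[row]:
  step 1: row=9, L[9]='$', prepend. Next row=LF[9]=0
  step 2: row=0, L[0]='q', prepend. Next row=LF[0]=6
  step 3: row=6, L[6]='p', prepend. Next row=LF[6]=4
  step 4: row=4, L[4]='p', prepend. Next row=LF[4]=3
  step 5: row=3, L[3]='p', prepend. Next row=LF[3]=2
  step 6: row=2, L[2]='p', prepend. Next row=LF[2]=1
  step 7: row=1, L[1]='r', prepend. Next row=LF[1]=8
  step 8: row=8, L[8]='q', prepend. Next row=LF[8]=7
  step 9: row=7, L[7]='p', prepend. Next row=LF[7]=5
  step 10: row=5, L[5]='r', prepend. Next row=LF[5]=9
Reversed output: rpqrppppq$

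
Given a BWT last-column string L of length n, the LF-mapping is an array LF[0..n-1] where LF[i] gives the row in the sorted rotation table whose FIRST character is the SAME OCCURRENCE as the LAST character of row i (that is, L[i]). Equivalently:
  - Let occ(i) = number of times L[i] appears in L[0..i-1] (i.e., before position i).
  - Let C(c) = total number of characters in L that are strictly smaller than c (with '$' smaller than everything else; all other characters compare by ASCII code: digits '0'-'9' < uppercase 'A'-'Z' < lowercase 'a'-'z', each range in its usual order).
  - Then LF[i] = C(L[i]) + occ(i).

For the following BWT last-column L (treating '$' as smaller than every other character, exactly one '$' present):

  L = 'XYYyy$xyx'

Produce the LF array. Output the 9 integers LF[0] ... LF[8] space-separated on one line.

Answer: 1 2 3 6 7 0 4 8 5

Derivation:
Char counts: '$':1, 'X':1, 'Y':2, 'x':2, 'y':3
C (first-col start): C('$')=0, C('X')=1, C('Y')=2, C('x')=4, C('y')=6
L[0]='X': occ=0, LF[0]=C('X')+0=1+0=1
L[1]='Y': occ=0, LF[1]=C('Y')+0=2+0=2
L[2]='Y': occ=1, LF[2]=C('Y')+1=2+1=3
L[3]='y': occ=0, LF[3]=C('y')+0=6+0=6
L[4]='y': occ=1, LF[4]=C('y')+1=6+1=7
L[5]='$': occ=0, LF[5]=C('$')+0=0+0=0
L[6]='x': occ=0, LF[6]=C('x')+0=4+0=4
L[7]='y': occ=2, LF[7]=C('y')+2=6+2=8
L[8]='x': occ=1, LF[8]=C('x')+1=4+1=5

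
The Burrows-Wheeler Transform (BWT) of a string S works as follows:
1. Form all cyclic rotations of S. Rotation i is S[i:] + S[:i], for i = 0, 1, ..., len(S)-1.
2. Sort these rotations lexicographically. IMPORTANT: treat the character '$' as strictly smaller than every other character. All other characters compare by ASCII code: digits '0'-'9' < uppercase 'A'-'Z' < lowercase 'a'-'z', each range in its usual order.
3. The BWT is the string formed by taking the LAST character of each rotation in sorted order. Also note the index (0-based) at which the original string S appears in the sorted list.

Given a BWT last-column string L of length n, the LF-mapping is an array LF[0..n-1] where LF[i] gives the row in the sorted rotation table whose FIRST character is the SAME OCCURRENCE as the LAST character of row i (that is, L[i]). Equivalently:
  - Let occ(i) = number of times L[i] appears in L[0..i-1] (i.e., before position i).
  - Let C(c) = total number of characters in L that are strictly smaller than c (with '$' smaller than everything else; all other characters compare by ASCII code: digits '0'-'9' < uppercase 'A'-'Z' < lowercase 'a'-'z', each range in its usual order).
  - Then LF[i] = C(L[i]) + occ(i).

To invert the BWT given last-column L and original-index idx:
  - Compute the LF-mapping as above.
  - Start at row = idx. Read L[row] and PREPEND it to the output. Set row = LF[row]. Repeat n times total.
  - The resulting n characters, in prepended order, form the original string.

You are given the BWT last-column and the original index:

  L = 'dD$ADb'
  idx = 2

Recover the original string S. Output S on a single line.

Answer: DADbd$

Derivation:
LF mapping: 5 2 0 1 3 4
Walk LF starting at row 2, prepending L[row]:
  step 1: row=2, L[2]='$', prepend. Next row=LF[2]=0
  step 2: row=0, L[0]='d', prepend. Next row=LF[0]=5
  step 3: row=5, L[5]='b', prepend. Next row=LF[5]=4
  step 4: row=4, L[4]='D', prepend. Next row=LF[4]=3
  step 5: row=3, L[3]='A', prepend. Next row=LF[3]=1
  step 6: row=1, L[1]='D', prepend. Next row=LF[1]=2
Reversed output: DADbd$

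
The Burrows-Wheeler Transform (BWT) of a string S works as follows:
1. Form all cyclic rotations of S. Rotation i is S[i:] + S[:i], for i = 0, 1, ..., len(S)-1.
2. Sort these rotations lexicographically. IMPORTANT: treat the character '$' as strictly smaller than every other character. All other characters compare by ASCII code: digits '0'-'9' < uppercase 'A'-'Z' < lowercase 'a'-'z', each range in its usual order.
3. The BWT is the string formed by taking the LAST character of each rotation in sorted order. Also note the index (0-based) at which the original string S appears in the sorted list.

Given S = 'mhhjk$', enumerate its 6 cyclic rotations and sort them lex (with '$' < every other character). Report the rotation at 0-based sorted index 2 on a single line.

All 6 rotations (rotation i = S[i:]+S[:i]):
  rot[0] = mhhjk$
  rot[1] = hhjk$m
  rot[2] = hjk$mh
  rot[3] = jk$mhh
  rot[4] = k$mhhj
  rot[5] = $mhhjk
Sorted (with $ < everything):
  sorted[0] = $mhhjk
  sorted[1] = hhjk$m
  sorted[2] = hjk$mh
  sorted[3] = jk$mhh
  sorted[4] = k$mhhj
  sorted[5] = mhhjk$
sorted[2] = hjk$mh

Answer: hjk$mh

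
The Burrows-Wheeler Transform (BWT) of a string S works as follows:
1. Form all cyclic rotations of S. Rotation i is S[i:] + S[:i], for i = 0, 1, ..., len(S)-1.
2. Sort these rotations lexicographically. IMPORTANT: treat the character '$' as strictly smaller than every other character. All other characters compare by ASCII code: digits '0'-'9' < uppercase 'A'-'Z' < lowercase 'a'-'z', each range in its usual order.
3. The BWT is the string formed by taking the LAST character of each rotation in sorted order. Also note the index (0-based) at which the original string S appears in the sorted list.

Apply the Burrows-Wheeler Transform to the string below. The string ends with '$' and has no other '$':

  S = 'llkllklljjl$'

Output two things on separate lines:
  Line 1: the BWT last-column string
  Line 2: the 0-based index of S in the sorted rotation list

Answer: lljlljlllkk$
11

Derivation:
All 12 rotations (rotation i = S[i:]+S[:i]):
  rot[0] = llkllklljjl$
  rot[1] = lkllklljjl$l
  rot[2] = kllklljjl$ll
  rot[3] = llklljjl$llk
  rot[4] = lklljjl$llkl
  rot[5] = klljjl$llkll
  rot[6] = lljjl$llkllk
  rot[7] = ljjl$llkllkl
  rot[8] = jjl$llkllkll
  rot[9] = jl$llkllkllj
  rot[10] = l$llkllklljj
  rot[11] = $llkllklljjl
Sorted (with $ < everything):
  sorted[0] = $llkllklljjl  (last char: 'l')
  sorted[1] = jjl$llkllkll  (last char: 'l')
  sorted[2] = jl$llkllkllj  (last char: 'j')
  sorted[3] = klljjl$llkll  (last char: 'l')
  sorted[4] = kllklljjl$ll  (last char: 'l')
  sorted[5] = l$llkllklljj  (last char: 'j')
  sorted[6] = ljjl$llkllkl  (last char: 'l')
  sorted[7] = lklljjl$llkl  (last char: 'l')
  sorted[8] = lkllklljjl$l  (last char: 'l')
  sorted[9] = lljjl$llkllk  (last char: 'k')
  sorted[10] = llklljjl$llk  (last char: 'k')
  sorted[11] = llkllklljjl$  (last char: '$')
Last column: lljlljlllkk$
Original string S is at sorted index 11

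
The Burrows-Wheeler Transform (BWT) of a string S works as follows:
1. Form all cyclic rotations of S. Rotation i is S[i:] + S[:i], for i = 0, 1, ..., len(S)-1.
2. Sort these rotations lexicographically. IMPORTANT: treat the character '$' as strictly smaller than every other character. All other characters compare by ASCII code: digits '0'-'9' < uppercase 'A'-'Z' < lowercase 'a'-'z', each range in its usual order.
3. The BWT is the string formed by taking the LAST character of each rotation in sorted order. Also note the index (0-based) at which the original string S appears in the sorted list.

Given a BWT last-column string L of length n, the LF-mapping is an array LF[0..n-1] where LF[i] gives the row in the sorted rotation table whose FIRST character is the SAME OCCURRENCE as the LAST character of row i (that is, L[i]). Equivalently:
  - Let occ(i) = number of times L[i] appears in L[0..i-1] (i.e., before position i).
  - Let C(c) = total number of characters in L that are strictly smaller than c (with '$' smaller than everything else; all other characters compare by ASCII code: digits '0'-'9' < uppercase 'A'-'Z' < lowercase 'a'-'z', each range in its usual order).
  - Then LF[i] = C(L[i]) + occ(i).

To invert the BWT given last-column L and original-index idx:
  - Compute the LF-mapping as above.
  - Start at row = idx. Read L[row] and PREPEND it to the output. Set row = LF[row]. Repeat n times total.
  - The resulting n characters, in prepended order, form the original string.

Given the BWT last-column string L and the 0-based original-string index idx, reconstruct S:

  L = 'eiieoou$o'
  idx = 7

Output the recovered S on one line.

LF mapping: 1 3 4 2 5 6 8 0 7
Walk LF starting at row 7, prepending L[row]:
  step 1: row=7, L[7]='$', prepend. Next row=LF[7]=0
  step 2: row=0, L[0]='e', prepend. Next row=LF[0]=1
  step 3: row=1, L[1]='i', prepend. Next row=LF[1]=3
  step 4: row=3, L[3]='e', prepend. Next row=LF[3]=2
  step 5: row=2, L[2]='i', prepend. Next row=LF[2]=4
  step 6: row=4, L[4]='o', prepend. Next row=LF[4]=5
  step 7: row=5, L[5]='o', prepend. Next row=LF[5]=6
  step 8: row=6, L[6]='u', prepend. Next row=LF[6]=8
  step 9: row=8, L[8]='o', prepend. Next row=LF[8]=7
Reversed output: ouooieie$

Answer: ouooieie$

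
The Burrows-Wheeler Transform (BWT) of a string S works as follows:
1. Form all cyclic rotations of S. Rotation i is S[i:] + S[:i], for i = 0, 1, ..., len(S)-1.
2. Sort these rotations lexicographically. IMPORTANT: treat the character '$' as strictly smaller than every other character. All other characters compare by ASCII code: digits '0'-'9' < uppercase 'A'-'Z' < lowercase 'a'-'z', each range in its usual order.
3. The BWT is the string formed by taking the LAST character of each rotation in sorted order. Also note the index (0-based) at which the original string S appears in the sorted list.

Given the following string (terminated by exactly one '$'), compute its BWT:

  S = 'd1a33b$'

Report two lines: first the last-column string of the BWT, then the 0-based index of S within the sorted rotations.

All 7 rotations (rotation i = S[i:]+S[:i]):
  rot[0] = d1a33b$
  rot[1] = 1a33b$d
  rot[2] = a33b$d1
  rot[3] = 33b$d1a
  rot[4] = 3b$d1a3
  rot[5] = b$d1a33
  rot[6] = $d1a33b
Sorted (with $ < everything):
  sorted[0] = $d1a33b  (last char: 'b')
  sorted[1] = 1a33b$d  (last char: 'd')
  sorted[2] = 33b$d1a  (last char: 'a')
  sorted[3] = 3b$d1a3  (last char: '3')
  sorted[4] = a33b$d1  (last char: '1')
  sorted[5] = b$d1a33  (last char: '3')
  sorted[6] = d1a33b$  (last char: '$')
Last column: bda313$
Original string S is at sorted index 6

Answer: bda313$
6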